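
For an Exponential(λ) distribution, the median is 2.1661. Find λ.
λ = 0.3200

For X ~ Exponential(λ), the CDF is F(x) = 1 - e^(-λx).
The median m satisfies F(m) = 0.5:
1 - e^(-λm) = 0.5
e^(-λm) = 0.5
λm = ln(2)
m = ln(2) / λ

Given m = 2.1661:
λ = ln(2) / 2.1661 = 0.693147 / 2.1661 = 0.3200

Verification: ln(2) / 0.3200 = 2.1661 ✓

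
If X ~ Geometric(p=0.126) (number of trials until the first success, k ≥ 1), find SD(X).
7.4197

We have X ~ Geometric(p=0.126) (number of trials until the first success, k ≥ 1).

For a Geometric distribution with p=0.126 (number of trials until the first success, k ≥ 1):
σ = √Var(X) = 7.4197

The standard deviation is the square root of the variance.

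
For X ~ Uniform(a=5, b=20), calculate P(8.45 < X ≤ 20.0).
0.770000

We have X ~ Uniform(a=5, b=20).

To find P(8.45 < X ≤ 20.0), we use:
P(8.45 < X ≤ 20.0) = P(X ≤ 20.0) - P(X ≤ 8.45)
                 = F(20.0) - F(8.45)
                 = 1.000000 - 0.230000
                 = 0.770000

So there's approximately a 77.0% chance that X falls in this range.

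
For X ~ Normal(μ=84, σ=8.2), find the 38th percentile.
81.4951

We have X ~ Normal(μ=84, σ=8.2).

We want to find x such that P(X ≤ x) = 0.38.

This is the 38th percentile, which means 38% of values fall below this point.

Using the inverse CDF (quantile function):
x = F⁻¹(0.38) = 81.4951

Verification: P(X ≤ 81.4951) = 0.38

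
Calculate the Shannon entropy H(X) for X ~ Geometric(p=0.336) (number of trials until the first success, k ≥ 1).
1.8998 nats

We have X ~ Geometric(p=0.336) (number of trials until the first success, k ≥ 1).

The Shannon entropy measures the uncertainty or information content of the distribution.

For a Geometric distribution with p=0.336 (number of trials until the first success, k ≥ 1):
H(X) = 1.8998 nats

(In bits, this would be 2.7409 bits.)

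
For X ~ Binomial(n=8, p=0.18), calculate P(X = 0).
0.204414

We have X ~ Binomial(n=8, p=0.18).

For a Binomial distribution, the PMF gives us the probability of each outcome.

Using the PMF formula:
P(X = 0) = 0.204414

Rounded to 4 decimal places: 0.2044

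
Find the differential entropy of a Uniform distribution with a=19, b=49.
3.4012 nats

We have X ~ Uniform(a=19, b=49).

The differential entropy measures the uncertainty or information content of the distribution.

For a Uniform distribution with a=19, b=49:
h(X) = 3.4012 nats

(In bits, this would be 4.9069 bits.)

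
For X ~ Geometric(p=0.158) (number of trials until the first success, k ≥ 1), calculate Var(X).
33.7286

We have X ~ Geometric(p=0.158) (number of trials until the first success, k ≥ 1).

For a Geometric distribution with p=0.158 (number of trials until the first success, k ≥ 1):
Var(X) = 33.7286

The variance measures the spread of the distribution around the mean.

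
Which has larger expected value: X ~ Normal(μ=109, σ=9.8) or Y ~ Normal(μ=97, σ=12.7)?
X has larger mean (109.0000 > 97.0000)

Compute the expected value for each distribution:

X ~ Normal(μ=109, σ=9.8):
E[X] = 109.0000

Y ~ Normal(μ=97, σ=12.7):
E[Y] = 97.0000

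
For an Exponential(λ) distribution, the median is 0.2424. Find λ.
λ = 2.8595

For X ~ Exponential(λ), the CDF is F(x) = 1 - e^(-λx).
The median m satisfies F(m) = 0.5:
1 - e^(-λm) = 0.5
e^(-λm) = 0.5
λm = ln(2)
m = ln(2) / λ

Given m = 0.2424:
λ = ln(2) / 0.2424 = 0.693147 / 0.2424 = 2.8595

Verification: ln(2) / 2.8595 = 0.2424 ✓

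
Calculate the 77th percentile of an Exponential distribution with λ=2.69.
0.5463

We have X ~ Exponential(λ=2.69).

We want to find x such that P(X ≤ x) = 0.77.

This is the 77th percentile, which means 77% of values fall below this point.

Using the inverse CDF (quantile function):
x = F⁻¹(0.77) = 0.5463

Verification: P(X ≤ 0.5463) = 0.77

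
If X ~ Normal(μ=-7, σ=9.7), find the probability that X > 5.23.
0.103686

We have X ~ Normal(μ=-7, σ=9.7).

P(X > 5.23) = 1 - P(X ≤ 5.23)
                = 1 - F(5.23)
                = 1 - 0.896314
                = 0.103686

So there's approximately a 10.4% chance that X exceeds 5.23.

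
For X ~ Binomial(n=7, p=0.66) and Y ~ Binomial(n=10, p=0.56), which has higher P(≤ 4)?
X has higher probability (P(X ≤ 4) = 0.4447 > P(Y ≤ 4) = 0.2407)

Compute P(≤ 4) for each distribution:

X ~ Binomial(n=7, p=0.66):
P(X ≤ 4) = 0.4447

Y ~ Binomial(n=10, p=0.56):
P(Y ≤ 4) = 0.2407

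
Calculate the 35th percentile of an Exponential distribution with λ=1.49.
0.2891

We have X ~ Exponential(λ=1.49).

We want to find x such that P(X ≤ x) = 0.35.

This is the 35th percentile, which means 35% of values fall below this point.

Using the inverse CDF (quantile function):
x = F⁻¹(0.35) = 0.2891

Verification: P(X ≤ 0.2891) = 0.35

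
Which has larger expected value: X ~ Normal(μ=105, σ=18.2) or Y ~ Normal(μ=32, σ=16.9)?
X has larger mean (105.0000 > 32.0000)

Compute the expected value for each distribution:

X ~ Normal(μ=105, σ=18.2):
E[X] = 105.0000

Y ~ Normal(μ=32, σ=16.9):
E[Y] = 32.0000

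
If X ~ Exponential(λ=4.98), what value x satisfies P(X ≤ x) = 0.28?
0.0660

We have X ~ Exponential(λ=4.98).

We want to find x such that P(X ≤ x) = 0.28.

This is the 28th percentile, which means 28% of values fall below this point.

Using the inverse CDF (quantile function):
x = F⁻¹(0.28) = 0.0660

Verification: P(X ≤ 0.0660) = 0.28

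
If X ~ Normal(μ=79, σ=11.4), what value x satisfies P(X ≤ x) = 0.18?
68.5648

We have X ~ Normal(μ=79, σ=11.4).

We want to find x such that P(X ≤ x) = 0.18.

This is the 18th percentile, which means 18% of values fall below this point.

Using the inverse CDF (quantile function):
x = F⁻¹(0.18) = 68.5648

Verification: P(X ≤ 68.5648) = 0.18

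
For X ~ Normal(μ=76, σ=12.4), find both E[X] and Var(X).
E[X] = 76.0000, Var(X) = 153.7600

We have X ~ Normal(μ=76, σ=12.4).

For a Normal distribution with μ=76, σ=12.4:

Expected value:
E[X] = 76.0000

Variance:
Var(X) = 153.7600

Standard deviation:
σ = √Var(X) = 12.4000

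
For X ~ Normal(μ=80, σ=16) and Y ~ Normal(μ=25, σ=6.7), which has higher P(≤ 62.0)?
Y has higher probability (P(Y ≤ 62.0) = 1.0000 > P(X ≤ 62.0) = 0.1303)

Compute P(≤ 62.0) for each distribution:

X ~ Normal(μ=80, σ=16):
P(X ≤ 62.0) = 0.1303

Y ~ Normal(μ=25, σ=6.7):
P(Y ≤ 62.0) = 1.0000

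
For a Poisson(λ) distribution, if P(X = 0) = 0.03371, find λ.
λ = 3.3900

For a Poisson(λ) distribution, the PMF at 0 is:
P(X = 0) = λ^0 e^(-λ) / 0! = e^(-λ)

Given P(X = 0) = 0.03371:
e^(-λ) = 0.03371
-λ = ln(0.03371)
λ = -ln(0.03371) = 3.3900

Verification: e^(-3.3900) = 0.03371 ✓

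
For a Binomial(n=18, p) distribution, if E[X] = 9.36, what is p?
p = 0.52

For a Binomial(n, p) distribution:
E[X] = n × p

Given n = 18 and E[X] = 9.36:
9.36 = 18 × p
p = 9.36 / 18 = 0.52

Verification: Binomial(18, 0.52) has E[X] = 9.36 ✓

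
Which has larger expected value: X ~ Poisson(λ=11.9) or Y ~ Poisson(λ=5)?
X has larger mean (11.9000 > 5.0000)

Compute the expected value for each distribution:

X ~ Poisson(λ=11.9):
E[X] = 11.9000

Y ~ Poisson(λ=5):
E[Y] = 5.0000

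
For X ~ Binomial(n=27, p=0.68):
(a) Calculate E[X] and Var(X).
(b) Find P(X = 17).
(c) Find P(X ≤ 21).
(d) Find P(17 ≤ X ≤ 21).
(a) E[X] = 18.3600, Var(X) = 5.8752
(b) P(X = 17) = 0.134990
(c) P(X ≤ 21) = 0.906265
(d) P(17 ≤ X ≤ 21) = 0.687697

We have X ~ Binomial(n=27, p=0.68).

(a) Moments:
E[X] = 18.3600
Var(X) = 5.8752
σ = √Var(X) = 2.4239

(b) Point probability using PMF:
P(X = 17) = 0.134990

(c) Cumulative probability using CDF:
P(X ≤ 21) = F(21) = 0.906265

(d) Range probability:
P(17 ≤ X ≤ 21) = P(X ≤ 21) - P(X ≤ 16)
                   = F(21) - F(16)
                   = 0.906265 - 0.218567
                   = 0.687697

This means approximately 68.8% of outcomes fall in the interval [17, 21].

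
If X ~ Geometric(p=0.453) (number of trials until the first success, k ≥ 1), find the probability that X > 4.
0.089526

We have X ~ Geometric(p=0.453) (number of trials until the first success, k ≥ 1).

P(X > 4) = 1 - P(X ≤ 4)
                = 1 - F(4)
                = 1 - 0.910474
                = 0.089526

So there's approximately a 9.0% chance that X exceeds 4.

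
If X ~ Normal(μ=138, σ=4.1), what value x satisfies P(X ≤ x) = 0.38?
136.7475

We have X ~ Normal(μ=138, σ=4.1).

We want to find x such that P(X ≤ x) = 0.38.

This is the 38th percentile, which means 38% of values fall below this point.

Using the inverse CDF (quantile function):
x = F⁻¹(0.38) = 136.7475

Verification: P(X ≤ 136.7475) = 0.38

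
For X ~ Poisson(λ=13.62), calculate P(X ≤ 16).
0.787870

We have X ~ Poisson(λ=13.62).

The CDF gives us P(X ≤ k).

Using the CDF:
P(X ≤ 16) = 0.787870

This means there's approximately a 78.8% chance that X is at most 16.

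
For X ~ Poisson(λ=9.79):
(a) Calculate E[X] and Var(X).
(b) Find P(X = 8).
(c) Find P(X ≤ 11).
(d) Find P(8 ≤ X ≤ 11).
(a) E[X] = 9.7900, Var(X) = 9.7900
(b) P(X = 8) = 0.117219
(c) P(X ≤ 11) = 0.720393
(d) P(8 ≤ X ≤ 11) = 0.480657

We have X ~ Poisson(λ=9.79).

(a) Moments:
E[X] = 9.7900
Var(X) = 9.7900
σ = √Var(X) = 3.1289

(b) Point probability using PMF:
P(X = 8) = 0.117219

(c) Cumulative probability using CDF:
P(X ≤ 11) = F(11) = 0.720393

(d) Range probability:
P(8 ≤ X ≤ 11) = P(X ≤ 11) - P(X ≤ 7)
                   = F(11) - F(7)
                   = 0.720393 - 0.239736
                   = 0.480657

This means approximately 48.1% of outcomes fall in the interval [8, 11].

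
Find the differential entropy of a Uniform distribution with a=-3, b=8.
2.3979 nats

We have X ~ Uniform(a=-3, b=8).

The differential entropy measures the uncertainty or information content of the distribution.

For a Uniform distribution with a=-3, b=8:
h(X) = 2.3979 nats

(In bits, this would be 3.4594 bits.)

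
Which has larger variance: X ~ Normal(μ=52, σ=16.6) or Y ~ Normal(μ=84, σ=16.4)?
X has larger variance (275.5600 > 268.9600)

Compute the variance for each distribution:

X ~ Normal(μ=52, σ=16.6):
Var(X) = 275.5600

Y ~ Normal(μ=84, σ=16.4):
Var(Y) = 268.9600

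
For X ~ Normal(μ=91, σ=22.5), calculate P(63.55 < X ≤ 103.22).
0.595241

We have X ~ Normal(μ=91, σ=22.5).

To find P(63.55 < X ≤ 103.22), we use:
P(63.55 < X ≤ 103.22) = P(X ≤ 103.22) - P(X ≤ 63.55)
                 = F(103.22) - F(63.55)
                 = 0.706473 - 0.111232
                 = 0.595241

So there's approximately a 59.5% chance that X falls in this range.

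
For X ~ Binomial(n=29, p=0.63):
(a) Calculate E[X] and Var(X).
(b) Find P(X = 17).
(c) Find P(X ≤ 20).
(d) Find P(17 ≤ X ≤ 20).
(a) E[X] = 18.2700, Var(X) = 6.7599
(b) P(X = 17) = 0.132539
(c) P(X ≤ 20) = 0.803017
(d) P(17 ≤ X ≤ 20) = 0.557561

We have X ~ Binomial(n=29, p=0.63).

(a) Moments:
E[X] = 18.2700
Var(X) = 6.7599
σ = √Var(X) = 2.6000

(b) Point probability using PMF:
P(X = 17) = 0.132539

(c) Cumulative probability using CDF:
P(X ≤ 20) = F(20) = 0.803017

(d) Range probability:
P(17 ≤ X ≤ 20) = P(X ≤ 20) - P(X ≤ 16)
                   = F(20) - F(16)
                   = 0.803017 - 0.245456
                   = 0.557561

This means approximately 55.8% of outcomes fall in the interval [17, 20].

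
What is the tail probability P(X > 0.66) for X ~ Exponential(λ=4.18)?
0.063368

We have X ~ Exponential(λ=4.18).

P(X > 0.66) = 1 - P(X ≤ 0.66)
                = 1 - F(0.66)
                = 1 - 0.936632
                = 0.063368

So there's approximately a 6.3% chance that X exceeds 0.66.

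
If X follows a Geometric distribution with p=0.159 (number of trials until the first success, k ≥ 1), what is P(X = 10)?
0.033463

We have X ~ Geometric(p=0.159) (number of trials until the first success, k ≥ 1).

For a Geometric distribution, the PMF gives us the probability of each outcome.

Using the PMF formula:
P(X = 10) = 0.033463

Rounded to 4 decimal places: 0.0335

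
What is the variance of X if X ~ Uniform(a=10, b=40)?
75.0000

We have X ~ Uniform(a=10, b=40).

For a Uniform distribution with a=10, b=40:
Var(X) = 75.0000

The variance measures the spread of the distribution around the mean.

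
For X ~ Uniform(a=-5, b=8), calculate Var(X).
14.0833

We have X ~ Uniform(a=-5, b=8).

For a Uniform distribution with a=-5, b=8:
Var(X) = 14.0833

The variance measures the spread of the distribution around the mean.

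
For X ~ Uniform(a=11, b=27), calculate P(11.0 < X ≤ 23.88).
0.805000

We have X ~ Uniform(a=11, b=27).

To find P(11.0 < X ≤ 23.88), we use:
P(11.0 < X ≤ 23.88) = P(X ≤ 23.88) - P(X ≤ 11.0)
                 = F(23.88) - F(11.0)
                 = 0.805000 - 0.000000
                 = 0.805000

So there's approximately a 80.5% chance that X falls in this range.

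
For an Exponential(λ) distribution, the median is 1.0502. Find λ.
λ = 0.6600

For X ~ Exponential(λ), the CDF is F(x) = 1 - e^(-λx).
The median m satisfies F(m) = 0.5:
1 - e^(-λm) = 0.5
e^(-λm) = 0.5
λm = ln(2)
m = ln(2) / λ

Given m = 1.0502:
λ = ln(2) / 1.0502 = 0.693147 / 1.0502 = 0.6600

Verification: ln(2) / 0.6600 = 1.0502 ✓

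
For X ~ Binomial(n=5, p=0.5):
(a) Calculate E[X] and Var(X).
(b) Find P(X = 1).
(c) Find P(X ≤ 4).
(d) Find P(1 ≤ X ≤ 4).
(a) E[X] = 2.5000, Var(X) = 1.2500
(b) P(X = 1) = 0.156250
(c) P(X ≤ 4) = 0.968750
(d) P(1 ≤ X ≤ 4) = 0.937500

We have X ~ Binomial(n=5, p=0.5).

(a) Moments:
E[X] = 2.5000
Var(X) = 1.2500
σ = √Var(X) = 1.1180

(b) Point probability using PMF:
P(X = 1) = 0.156250

(c) Cumulative probability using CDF:
P(X ≤ 4) = F(4) = 0.968750

(d) Range probability:
P(1 ≤ X ≤ 4) = P(X ≤ 4) - P(X ≤ 0)
                   = F(4) - F(0)
                   = 0.968750 - 0.031250
                   = 0.937500

This means approximately 93.8% of outcomes fall in the interval [1, 4].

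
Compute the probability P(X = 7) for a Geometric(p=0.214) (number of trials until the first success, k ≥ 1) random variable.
0.050460

We have X ~ Geometric(p=0.214) (number of trials until the first success, k ≥ 1).

For a Geometric distribution, the PMF gives us the probability of each outcome.

Using the PMF formula:
P(X = 7) = 0.050460

Rounded to 4 decimal places: 0.0505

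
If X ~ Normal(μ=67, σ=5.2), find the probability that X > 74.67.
0.070106

We have X ~ Normal(μ=67, σ=5.2).

P(X > 74.67) = 1 - P(X ≤ 74.67)
                = 1 - F(74.67)
                = 1 - 0.929894
                = 0.070106

So there's approximately a 7.0% chance that X exceeds 74.67.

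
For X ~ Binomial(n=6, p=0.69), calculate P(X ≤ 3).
0.274425

We have X ~ Binomial(n=6, p=0.69).

The CDF gives us P(X ≤ k).

Using the CDF:
P(X ≤ 3) = 0.274425

This means there's approximately a 27.4% chance that X is at most 3.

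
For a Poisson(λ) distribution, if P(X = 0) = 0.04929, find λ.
λ = 3.0100

For a Poisson(λ) distribution, the PMF at 0 is:
P(X = 0) = λ^0 e^(-λ) / 0! = e^(-λ)

Given P(X = 0) = 0.04929:
e^(-λ) = 0.04929
-λ = ln(0.04929)
λ = -ln(0.04929) = 3.0100

Verification: e^(-3.0100) = 0.04929 ✓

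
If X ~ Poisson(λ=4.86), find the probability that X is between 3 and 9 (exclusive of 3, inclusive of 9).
0.687739

We have X ~ Poisson(λ=4.86).

To find P(3 < X ≤ 9), we use:
P(3 < X ≤ 9) = P(X ≤ 9) - P(X ≤ 3)
                 = F(9) - F(3)
                 = 0.972970 - 0.285231
                 = 0.687739

So there's approximately a 68.8% chance that X falls in this range.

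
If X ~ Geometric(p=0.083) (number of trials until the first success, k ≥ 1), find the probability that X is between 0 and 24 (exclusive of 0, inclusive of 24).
0.875013

We have X ~ Geometric(p=0.083) (number of trials until the first success, k ≥ 1).

To find P(0 < X ≤ 24), we use:
P(0 < X ≤ 24) = P(X ≤ 24) - P(X ≤ 0)
                 = F(24) - F(0)
                 = 0.875013 - 0.000000
                 = 0.875013

So there's approximately a 87.5% chance that X falls in this range.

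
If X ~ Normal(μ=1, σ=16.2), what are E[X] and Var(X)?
E[X] = 1.0000, Var(X) = 262.4400

We have X ~ Normal(μ=1, σ=16.2).

For a Normal distribution with μ=1, σ=16.2:

Expected value:
E[X] = 1.0000

Variance:
Var(X) = 262.4400

Standard deviation:
σ = √Var(X) = 16.2000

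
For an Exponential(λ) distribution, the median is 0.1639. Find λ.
λ = 4.2291

For X ~ Exponential(λ), the CDF is F(x) = 1 - e^(-λx).
The median m satisfies F(m) = 0.5:
1 - e^(-λm) = 0.5
e^(-λm) = 0.5
λm = ln(2)
m = ln(2) / λ

Given m = 0.1639:
λ = ln(2) / 0.1639 = 0.693147 / 0.1639 = 4.2291

Verification: ln(2) / 4.2291 = 0.1639 ✓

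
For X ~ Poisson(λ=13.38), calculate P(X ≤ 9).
0.142152

We have X ~ Poisson(λ=13.38).

The CDF gives us P(X ≤ k).

Using the CDF:
P(X ≤ 9) = 0.142152

This means there's approximately a 14.2% chance that X is at most 9.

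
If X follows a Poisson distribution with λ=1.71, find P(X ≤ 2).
0.754581

We have X ~ Poisson(λ=1.71).

The CDF gives us P(X ≤ k).

Using the CDF:
P(X ≤ 2) = 0.754581

This means there's approximately a 75.5% chance that X is at most 2.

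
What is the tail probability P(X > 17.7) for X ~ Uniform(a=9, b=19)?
0.130000

We have X ~ Uniform(a=9, b=19).

P(X > 17.7) = 1 - P(X ≤ 17.7)
                = 1 - F(17.7)
                = 1 - 0.870000
                = 0.130000

So there's approximately a 13.0% chance that X exceeds 17.7.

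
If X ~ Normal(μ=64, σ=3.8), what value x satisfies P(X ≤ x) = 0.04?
57.3474

We have X ~ Normal(μ=64, σ=3.8).

We want to find x such that P(X ≤ x) = 0.04.

This is the 4th percentile, which means 4% of values fall below this point.

Using the inverse CDF (quantile function):
x = F⁻¹(0.04) = 57.3474

Verification: P(X ≤ 57.3474) = 0.04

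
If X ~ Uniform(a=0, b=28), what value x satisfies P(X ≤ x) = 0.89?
24.9200

We have X ~ Uniform(a=0, b=28).

We want to find x such that P(X ≤ x) = 0.89.

This is the 89th percentile, which means 89% of values fall below this point.

Using the inverse CDF (quantile function):
x = F⁻¹(0.89) = 24.9200

Verification: P(X ≤ 24.9200) = 0.89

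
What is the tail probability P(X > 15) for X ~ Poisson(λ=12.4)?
0.185953

We have X ~ Poisson(λ=12.4).

P(X > 15) = 1 - P(X ≤ 15)
                = 1 - F(15)
                = 1 - 0.814047
                = 0.185953

So there's approximately a 18.6% chance that X exceeds 15.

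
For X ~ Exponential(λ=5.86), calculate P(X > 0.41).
0.090482

We have X ~ Exponential(λ=5.86).

P(X > 0.41) = 1 - P(X ≤ 0.41)
                = 1 - F(0.41)
                = 1 - 0.909518
                = 0.090482

So there's approximately a 9.0% chance that X exceeds 0.41.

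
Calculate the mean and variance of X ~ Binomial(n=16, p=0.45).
E[X] = 7.2000, Var(X) = 3.9600

We have X ~ Binomial(n=16, p=0.45).

For a Binomial distribution with n=16, p=0.45:

Expected value:
E[X] = 7.2000

Variance:
Var(X) = 3.9600

Standard deviation:
σ = √Var(X) = 1.9900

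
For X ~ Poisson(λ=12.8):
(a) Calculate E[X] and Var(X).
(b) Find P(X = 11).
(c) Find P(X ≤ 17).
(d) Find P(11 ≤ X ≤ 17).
(a) E[X] = 12.8000, Var(X) = 12.8000
(b) P(X = 11) = 0.104516
(c) P(X ≤ 17) = 0.901121
(d) P(11 ≤ X ≤ 17) = 0.631869

We have X ~ Poisson(λ=12.8).

(a) Moments:
E[X] = 12.8000
Var(X) = 12.8000
σ = √Var(X) = 3.5777

(b) Point probability using PMF:
P(X = 11) = 0.104516

(c) Cumulative probability using CDF:
P(X ≤ 17) = F(17) = 0.901121

(d) Range probability:
P(11 ≤ X ≤ 17) = P(X ≤ 17) - P(X ≤ 10)
                   = F(17) - F(10)
                   = 0.901121 - 0.269251
                   = 0.631869

This means approximately 63.2% of outcomes fall in the interval [11, 17].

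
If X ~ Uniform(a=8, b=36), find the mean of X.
22.0000

We have X ~ Uniform(a=8, b=36).

For a Uniform distribution with a=8, b=36:
E[X] = 22.0000

This is the expected (average) value of X.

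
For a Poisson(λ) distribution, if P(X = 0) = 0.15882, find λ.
λ = 1.8400

For a Poisson(λ) distribution, the PMF at 0 is:
P(X = 0) = λ^0 e^(-λ) / 0! = e^(-λ)

Given P(X = 0) = 0.15882:
e^(-λ) = 0.15882
-λ = ln(0.15882)
λ = -ln(0.15882) = 1.8400

Verification: e^(-1.8400) = 0.15882 ✓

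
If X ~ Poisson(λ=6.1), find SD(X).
2.4698

We have X ~ Poisson(λ=6.1).

For a Poisson distribution with λ=6.1:
σ = √Var(X) = 2.4698

The standard deviation is the square root of the variance.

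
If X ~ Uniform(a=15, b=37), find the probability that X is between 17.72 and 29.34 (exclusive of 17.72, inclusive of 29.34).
0.528182

We have X ~ Uniform(a=15, b=37).

To find P(17.72 < X ≤ 29.34), we use:
P(17.72 < X ≤ 29.34) = P(X ≤ 29.34) - P(X ≤ 17.72)
                 = F(29.34) - F(17.72)
                 = 0.651818 - 0.123636
                 = 0.528182

So there's approximately a 52.8% chance that X falls in this range.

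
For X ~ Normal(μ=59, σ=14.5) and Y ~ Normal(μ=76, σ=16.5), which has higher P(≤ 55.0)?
X has higher probability (P(X ≤ 55.0) = 0.3913 > P(Y ≤ 55.0) = 0.1016)

Compute P(≤ 55.0) for each distribution:

X ~ Normal(μ=59, σ=14.5):
P(X ≤ 55.0) = 0.3913

Y ~ Normal(μ=76, σ=16.5):
P(Y ≤ 55.0) = 0.1016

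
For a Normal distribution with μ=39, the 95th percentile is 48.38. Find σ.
σ = 5.7026

For X ~ Normal(μ, σ), the p-th percentile satisfies x = μ + z_p × σ,
where z_p = Φ⁻¹(p) is the standard normal quantile.

Step 1: z_{0.95} = Φ⁻¹(0.95) = 1.6449

Step 2: Solve for σ:
48.38 = 39 + 1.6449 × σ
σ = (48.38 - 39) / 1.6449
σ = 9.38 / 1.6449
σ = 5.7026

Verification: μ + z × σ = 39 + 1.6449 × 5.7026 = 48.38 ✓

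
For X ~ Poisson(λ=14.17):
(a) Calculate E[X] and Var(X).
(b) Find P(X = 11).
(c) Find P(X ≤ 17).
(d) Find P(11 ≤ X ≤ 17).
(a) E[X] = 14.1700, Var(X) = 14.1700
(b) P(X = 11) = 0.081276
(c) P(X ≤ 17) = 0.814864
(d) P(11 ≤ X ≤ 17) = 0.650179

We have X ~ Poisson(λ=14.17).

(a) Moments:
E[X] = 14.1700
Var(X) = 14.1700
σ = √Var(X) = 3.7643

(b) Point probability using PMF:
P(X = 11) = 0.081276

(c) Cumulative probability using CDF:
P(X ≤ 17) = F(17) = 0.814864

(d) Range probability:
P(11 ≤ X ≤ 17) = P(X ≤ 17) - P(X ≤ 10)
                   = F(17) - F(10)
                   = 0.814864 - 0.164685
                   = 0.650179

This means approximately 65.0% of outcomes fall in the interval [11, 17].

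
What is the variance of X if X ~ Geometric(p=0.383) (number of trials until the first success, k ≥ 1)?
4.2062

We have X ~ Geometric(p=0.383) (number of trials until the first success, k ≥ 1).

For a Geometric distribution with p=0.383 (number of trials until the first success, k ≥ 1):
Var(X) = 4.2062

The variance measures the spread of the distribution around the mean.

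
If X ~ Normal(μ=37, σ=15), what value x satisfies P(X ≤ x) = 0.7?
44.8660

We have X ~ Normal(μ=37, σ=15).

We want to find x such that P(X ≤ x) = 0.7.

This is the 70th percentile, which means 70% of values fall below this point.

Using the inverse CDF (quantile function):
x = F⁻¹(0.7) = 44.8660

Verification: P(X ≤ 44.8660) = 0.7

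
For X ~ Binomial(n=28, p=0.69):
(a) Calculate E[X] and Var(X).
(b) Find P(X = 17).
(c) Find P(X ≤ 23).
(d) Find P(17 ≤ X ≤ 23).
(a) E[X] = 19.3200, Var(X) = 5.9892
(b) P(X = 17) = 0.099387
(c) P(X ≤ 23) = 0.962455
(d) P(17 ≤ X ≤ 23) = 0.836637

We have X ~ Binomial(n=28, p=0.69).

(a) Moments:
E[X] = 19.3200
Var(X) = 5.9892
σ = √Var(X) = 2.4473

(b) Point probability using PMF:
P(X = 17) = 0.099387

(c) Cumulative probability using CDF:
P(X ≤ 23) = F(23) = 0.962455

(d) Range probability:
P(17 ≤ X ≤ 23) = P(X ≤ 23) - P(X ≤ 16)
                   = F(23) - F(16)
                   = 0.962455 - 0.125818
                   = 0.836637

This means approximately 83.7% of outcomes fall in the interval [17, 23].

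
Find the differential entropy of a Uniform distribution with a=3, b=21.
2.8904 nats

We have X ~ Uniform(a=3, b=21).

The differential entropy measures the uncertainty or information content of the distribution.

For a Uniform distribution with a=3, b=21:
h(X) = 2.8904 nats

(In bits, this would be 4.1699 bits.)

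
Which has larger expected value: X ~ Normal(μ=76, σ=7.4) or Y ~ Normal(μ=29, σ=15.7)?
X has larger mean (76.0000 > 29.0000)

Compute the expected value for each distribution:

X ~ Normal(μ=76, σ=7.4):
E[X] = 76.0000

Y ~ Normal(μ=29, σ=15.7):
E[Y] = 29.0000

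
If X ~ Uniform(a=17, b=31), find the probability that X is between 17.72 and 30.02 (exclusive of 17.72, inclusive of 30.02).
0.878571

We have X ~ Uniform(a=17, b=31).

To find P(17.72 < X ≤ 30.02), we use:
P(17.72 < X ≤ 30.02) = P(X ≤ 30.02) - P(X ≤ 17.72)
                 = F(30.02) - F(17.72)
                 = 0.930000 - 0.051429
                 = 0.878571

So there's approximately a 87.9% chance that X falls in this range.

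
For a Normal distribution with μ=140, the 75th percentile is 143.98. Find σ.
σ = 5.9008

For X ~ Normal(μ, σ), the p-th percentile satisfies x = μ + z_p × σ,
where z_p = Φ⁻¹(p) is the standard normal quantile.

Step 1: z_{0.75} = Φ⁻¹(0.75) = 0.6745

Step 2: Solve for σ:
143.98 = 140 + 0.6745 × σ
σ = (143.98 - 140) / 0.6745
σ = 3.98 / 0.6745
σ = 5.9008

Verification: μ + z × σ = 140 + 0.6745 × 5.9008 = 143.98 ✓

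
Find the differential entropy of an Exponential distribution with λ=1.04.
0.9608 nats

We have X ~ Exponential(λ=1.04).

The differential entropy measures the uncertainty or information content of the distribution.

For an Exponential distribution with λ=1.04:
h(X) = 0.9608 nats

(In bits, this would be 1.3861 bits.)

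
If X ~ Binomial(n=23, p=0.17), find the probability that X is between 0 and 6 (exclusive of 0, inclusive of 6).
0.904499

We have X ~ Binomial(n=23, p=0.17).

To find P(0 < X ≤ 6), we use:
P(0 < X ≤ 6) = P(X ≤ 6) - P(X ≤ 0)
                 = F(6) - F(0)
                 = 0.918265 - 0.013766
                 = 0.904499

So there's approximately a 90.4% chance that X falls in this range.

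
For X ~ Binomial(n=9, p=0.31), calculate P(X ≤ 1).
0.178802

We have X ~ Binomial(n=9, p=0.31).

The CDF gives us P(X ≤ k).

Using the CDF:
P(X ≤ 1) = 0.178802

This means there's approximately a 17.9% chance that X is at most 1.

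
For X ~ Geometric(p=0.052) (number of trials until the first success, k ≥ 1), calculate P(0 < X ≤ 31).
0.808989

We have X ~ Geometric(p=0.052) (number of trials until the first success, k ≥ 1).

To find P(0 < X ≤ 31), we use:
P(0 < X ≤ 31) = P(X ≤ 31) - P(X ≤ 0)
                 = F(31) - F(0)
                 = 0.808989 - 0.000000
                 = 0.808989

So there's approximately a 80.9% chance that X falls in this range.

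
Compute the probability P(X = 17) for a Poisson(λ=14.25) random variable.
0.075005

We have X ~ Poisson(λ=14.25).

For a Poisson distribution, the PMF gives us the probability of each outcome.

Using the PMF formula:
P(X = 17) = 0.075005

Rounded to 4 decimal places: 0.0750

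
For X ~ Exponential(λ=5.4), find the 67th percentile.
0.2053

We have X ~ Exponential(λ=5.4).

We want to find x such that P(X ≤ x) = 0.67.

This is the 67th percentile, which means 67% of values fall below this point.

Using the inverse CDF (quantile function):
x = F⁻¹(0.67) = 0.2053

Verification: P(X ≤ 0.2053) = 0.67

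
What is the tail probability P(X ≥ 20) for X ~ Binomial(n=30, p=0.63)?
0.416681

We have X ~ Binomial(n=30, p=0.63).

For discrete distributions, P(X ≥ 20) = 1 - P(X ≤ 19).

P(X ≤ 19) = 0.583319
P(X ≥ 20) = 1 - 0.583319 = 0.416681

So there's approximately a 41.7% chance that X is at least 20.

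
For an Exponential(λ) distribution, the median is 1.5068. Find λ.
λ = 0.4600

For X ~ Exponential(λ), the CDF is F(x) = 1 - e^(-λx).
The median m satisfies F(m) = 0.5:
1 - e^(-λm) = 0.5
e^(-λm) = 0.5
λm = ln(2)
m = ln(2) / λ

Given m = 1.5068:
λ = ln(2) / 1.5068 = 0.693147 / 1.5068 = 0.4600

Verification: ln(2) / 0.4600 = 1.5068 ✓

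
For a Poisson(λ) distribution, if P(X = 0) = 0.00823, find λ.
λ = 4.8000

For a Poisson(λ) distribution, the PMF at 0 is:
P(X = 0) = λ^0 e^(-λ) / 0! = e^(-λ)

Given P(X = 0) = 0.00823:
e^(-λ) = 0.00823
-λ = ln(0.00823)
λ = -ln(0.00823) = 4.8000

Verification: e^(-4.8000) = 0.00823 ✓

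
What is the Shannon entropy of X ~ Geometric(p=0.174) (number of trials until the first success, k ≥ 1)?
2.6562 nats

We have X ~ Geometric(p=0.174) (number of trials until the first success, k ≥ 1).

The Shannon entropy measures the uncertainty or information content of the distribution.

For a Geometric distribution with p=0.174 (number of trials until the first success, k ≥ 1):
H(X) = 2.6562 nats

(In bits, this would be 3.8320 bits.)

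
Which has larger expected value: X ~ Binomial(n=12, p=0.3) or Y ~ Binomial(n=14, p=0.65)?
Y has larger mean (9.1000 > 3.6000)

Compute the expected value for each distribution:

X ~ Binomial(n=12, p=0.3):
E[X] = 3.6000

Y ~ Binomial(n=14, p=0.65):
E[Y] = 9.1000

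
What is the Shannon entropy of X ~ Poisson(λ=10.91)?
2.6057 nats

We have X ~ Poisson(λ=10.91).

The Shannon entropy measures the uncertainty or information content of the distribution.

For a Poisson distribution with λ=10.91:
H(X) = 2.6057 nats

(In bits, this would be 3.7593 bits.)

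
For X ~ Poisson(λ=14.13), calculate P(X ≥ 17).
0.255437

We have X ~ Poisson(λ=14.13).

For discrete distributions, P(X ≥ 17) = 1 - P(X ≤ 16).

P(X ≤ 16) = 0.744563
P(X ≥ 17) = 1 - 0.744563 = 0.255437

So there's approximately a 25.5% chance that X is at least 17.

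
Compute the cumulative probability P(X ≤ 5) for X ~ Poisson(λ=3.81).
0.814077

We have X ~ Poisson(λ=3.81).

The CDF gives us P(X ≤ k).

Using the CDF:
P(X ≤ 5) = 0.814077

This means there's approximately a 81.4% chance that X is at most 5.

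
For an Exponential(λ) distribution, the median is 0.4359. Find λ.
λ = 1.5902

For X ~ Exponential(λ), the CDF is F(x) = 1 - e^(-λx).
The median m satisfies F(m) = 0.5:
1 - e^(-λm) = 0.5
e^(-λm) = 0.5
λm = ln(2)
m = ln(2) / λ

Given m = 0.4359:
λ = ln(2) / 0.4359 = 0.693147 / 0.4359 = 1.5902

Verification: ln(2) / 1.5902 = 0.4359 ✓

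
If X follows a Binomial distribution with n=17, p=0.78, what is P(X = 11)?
0.091234

We have X ~ Binomial(n=17, p=0.78).

For a Binomial distribution, the PMF gives us the probability of each outcome.

Using the PMF formula:
P(X = 11) = 0.091234

Rounded to 4 decimal places: 0.0912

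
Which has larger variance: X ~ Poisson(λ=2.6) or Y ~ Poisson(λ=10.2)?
Y has larger variance (10.2000 > 2.6000)

Compute the variance for each distribution:

X ~ Poisson(λ=2.6):
Var(X) = 2.6000

Y ~ Poisson(λ=10.2):
Var(Y) = 10.2000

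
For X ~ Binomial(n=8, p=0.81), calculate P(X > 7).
0.185302

We have X ~ Binomial(n=8, p=0.81).

P(X > 7) = 1 - P(X ≤ 7)
                = 1 - F(7)
                = 1 - 0.814698
                = 0.185302

So there's approximately a 18.5% chance that X exceeds 7.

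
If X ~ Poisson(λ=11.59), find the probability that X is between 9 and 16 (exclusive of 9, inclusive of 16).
0.639409

We have X ~ Poisson(λ=11.59).

To find P(9 < X ≤ 16), we use:
P(9 < X ≤ 16) = P(X ≤ 16) - P(X ≤ 9)
                 = F(16) - F(9)
                 = 0.919452 - 0.280043
                 = 0.639409

So there's approximately a 63.9% chance that X falls in this range.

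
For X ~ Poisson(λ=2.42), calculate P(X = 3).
0.210040

We have X ~ Poisson(λ=2.42).

For a Poisson distribution, the PMF gives us the probability of each outcome.

Using the PMF formula:
P(X = 3) = 0.210040

Rounded to 4 decimal places: 0.2100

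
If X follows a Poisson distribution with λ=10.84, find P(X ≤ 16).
0.949733

We have X ~ Poisson(λ=10.84).

The CDF gives us P(X ≤ k).

Using the CDF:
P(X ≤ 16) = 0.949733

This means there's approximately a 95.0% chance that X is at most 16.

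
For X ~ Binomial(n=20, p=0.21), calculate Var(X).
3.3180

We have X ~ Binomial(n=20, p=0.21).

For a Binomial distribution with n=20, p=0.21:
Var(X) = 3.3180

The variance measures the spread of the distribution around the mean.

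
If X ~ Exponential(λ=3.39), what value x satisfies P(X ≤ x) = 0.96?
0.9495

We have X ~ Exponential(λ=3.39).

We want to find x such that P(X ≤ x) = 0.96.

This is the 96th percentile, which means 96% of values fall below this point.

Using the inverse CDF (quantile function):
x = F⁻¹(0.96) = 0.9495

Verification: P(X ≤ 0.9495) = 0.96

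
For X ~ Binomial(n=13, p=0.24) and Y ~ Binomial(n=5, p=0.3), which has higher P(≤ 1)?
Y has higher probability (P(Y ≤ 1) = 0.5282 > P(X ≤ 1) = 0.1441)

Compute P(≤ 1) for each distribution:

X ~ Binomial(n=13, p=0.24):
P(X ≤ 1) = 0.1441

Y ~ Binomial(n=5, p=0.3):
P(Y ≤ 1) = 0.5282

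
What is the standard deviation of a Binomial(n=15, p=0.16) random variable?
1.4199

We have X ~ Binomial(n=15, p=0.16).

For a Binomial distribution with n=15, p=0.16:
σ = √Var(X) = 1.4199

The standard deviation is the square root of the variance.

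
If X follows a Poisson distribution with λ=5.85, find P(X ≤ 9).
0.926015

We have X ~ Poisson(λ=5.85).

The CDF gives us P(X ≤ k).

Using the CDF:
P(X ≤ 9) = 0.926015

This means there's approximately a 92.6% chance that X is at most 9.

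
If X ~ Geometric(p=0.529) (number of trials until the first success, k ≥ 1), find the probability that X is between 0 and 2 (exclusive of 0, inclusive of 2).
0.778159

We have X ~ Geometric(p=0.529) (number of trials until the first success, k ≥ 1).

To find P(0 < X ≤ 2), we use:
P(0 < X ≤ 2) = P(X ≤ 2) - P(X ≤ 0)
                 = F(2) - F(0)
                 = 0.778159 - 0.000000
                 = 0.778159

So there's approximately a 77.8% chance that X falls in this range.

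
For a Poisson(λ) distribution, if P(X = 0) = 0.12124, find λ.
λ = 2.1100

For a Poisson(λ) distribution, the PMF at 0 is:
P(X = 0) = λ^0 e^(-λ) / 0! = e^(-λ)

Given P(X = 0) = 0.12124:
e^(-λ) = 0.12124
-λ = ln(0.12124)
λ = -ln(0.12124) = 2.1100

Verification: e^(-2.1100) = 0.12124 ✓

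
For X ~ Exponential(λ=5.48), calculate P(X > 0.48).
0.072050

We have X ~ Exponential(λ=5.48).

P(X > 0.48) = 1 - P(X ≤ 0.48)
                = 1 - F(0.48)
                = 1 - 0.927950
                = 0.072050

So there's approximately a 7.2% chance that X exceeds 0.48.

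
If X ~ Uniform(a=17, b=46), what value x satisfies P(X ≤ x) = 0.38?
28.0200

We have X ~ Uniform(a=17, b=46).

We want to find x such that P(X ≤ x) = 0.38.

This is the 38th percentile, which means 38% of values fall below this point.

Using the inverse CDF (quantile function):
x = F⁻¹(0.38) = 28.0200

Verification: P(X ≤ 28.0200) = 0.38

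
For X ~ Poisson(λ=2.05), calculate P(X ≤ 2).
0.663146

We have X ~ Poisson(λ=2.05).

The CDF gives us P(X ≤ k).

Using the CDF:
P(X ≤ 2) = 0.663146

This means there's approximately a 66.3% chance that X is at most 2.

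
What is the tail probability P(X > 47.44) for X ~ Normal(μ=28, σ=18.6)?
0.147974

We have X ~ Normal(μ=28, σ=18.6).

P(X > 47.44) = 1 - P(X ≤ 47.44)
                = 1 - F(47.44)
                = 1 - 0.852026
                = 0.147974

So there's approximately a 14.8% chance that X exceeds 47.44.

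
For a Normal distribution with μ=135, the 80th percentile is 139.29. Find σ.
σ = 5.0973

For X ~ Normal(μ, σ), the p-th percentile satisfies x = μ + z_p × σ,
where z_p = Φ⁻¹(p) is the standard normal quantile.

Step 1: z_{0.8} = Φ⁻¹(0.8) = 0.8416

Step 2: Solve for σ:
139.29 = 135 + 0.8416 × σ
σ = (139.29 - 135) / 0.8416
σ = 4.29 / 0.8416
σ = 5.0973

Verification: μ + z × σ = 135 + 0.8416 × 5.0973 = 139.29 ✓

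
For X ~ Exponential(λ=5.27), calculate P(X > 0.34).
0.166660

We have X ~ Exponential(λ=5.27).

P(X > 0.34) = 1 - P(X ≤ 0.34)
                = 1 - F(0.34)
                = 1 - 0.833340
                = 0.166660

So there's approximately a 16.7% chance that X exceeds 0.34.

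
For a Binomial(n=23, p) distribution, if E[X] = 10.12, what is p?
p = 0.44

For a Binomial(n, p) distribution:
E[X] = n × p

Given n = 23 and E[X] = 10.12:
10.12 = 23 × p
p = 10.12 / 23 = 0.44

Verification: Binomial(23, 0.44) has E[X] = 10.12 ✓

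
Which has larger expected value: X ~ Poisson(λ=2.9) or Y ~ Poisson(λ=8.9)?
Y has larger mean (8.9000 > 2.9000)

Compute the expected value for each distribution:

X ~ Poisson(λ=2.9):
E[X] = 2.9000

Y ~ Poisson(λ=8.9):
E[Y] = 8.9000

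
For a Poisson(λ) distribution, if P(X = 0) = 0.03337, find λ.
λ = 3.4001

For a Poisson(λ) distribution, the PMF at 0 is:
P(X = 0) = λ^0 e^(-λ) / 0! = e^(-λ)

Given P(X = 0) = 0.03337:
e^(-λ) = 0.03337
-λ = ln(0.03337)
λ = -ln(0.03337) = 3.4001

Verification: e^(-3.4001) = 0.03337 ✓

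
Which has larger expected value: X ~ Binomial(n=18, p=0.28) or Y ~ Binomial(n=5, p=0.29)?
X has larger mean (5.0400 > 1.4500)

Compute the expected value for each distribution:

X ~ Binomial(n=18, p=0.28):
E[X] = 5.0400

Y ~ Binomial(n=5, p=0.29):
E[Y] = 1.4500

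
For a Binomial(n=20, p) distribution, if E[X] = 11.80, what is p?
p = 0.59

For a Binomial(n, p) distribution:
E[X] = n × p

Given n = 20 and E[X] = 11.80:
11.80 = 20 × p
p = 11.80 / 20 = 0.59

Verification: Binomial(20, 0.59) has E[X] = 11.80 ✓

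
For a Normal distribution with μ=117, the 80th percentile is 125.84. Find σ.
σ = 10.5035

For X ~ Normal(μ, σ), the p-th percentile satisfies x = μ + z_p × σ,
where z_p = Φ⁻¹(p) is the standard normal quantile.

Step 1: z_{0.8} = Φ⁻¹(0.8) = 0.8416

Step 2: Solve for σ:
125.84 = 117 + 0.8416 × σ
σ = (125.84 - 117) / 0.8416
σ = 8.84 / 0.8416
σ = 10.5035

Verification: μ + z × σ = 117 + 0.8416 × 10.5035 = 125.84 ✓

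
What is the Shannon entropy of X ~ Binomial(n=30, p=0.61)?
2.4009 nats

We have X ~ Binomial(n=30, p=0.61).

The Shannon entropy measures the uncertainty or information content of the distribution.

For a Binomial distribution with n=30, p=0.61:
H(X) = 2.4009 nats

(In bits, this would be 3.4637 bits.)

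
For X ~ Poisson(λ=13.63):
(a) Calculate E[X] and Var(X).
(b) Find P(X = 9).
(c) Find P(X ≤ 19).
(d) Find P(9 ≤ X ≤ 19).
(a) E[X] = 13.6300, Var(X) = 13.6300
(b) P(X = 9) = 0.053860
(c) P(X ≤ 19) = 0.937624
(d) P(9 ≤ X ≤ 19) = 0.863377

We have X ~ Poisson(λ=13.63).

(a) Moments:
E[X] = 13.6300
Var(X) = 13.6300
σ = √Var(X) = 3.6919

(b) Point probability using PMF:
P(X = 9) = 0.053860

(c) Cumulative probability using CDF:
P(X ≤ 19) = F(19) = 0.937624

(d) Range probability:
P(9 ≤ X ≤ 19) = P(X ≤ 19) - P(X ≤ 8)
                   = F(19) - F(8)
                   = 0.937624 - 0.074246
                   = 0.863377

This means approximately 86.3% of outcomes fall in the interval [9, 19].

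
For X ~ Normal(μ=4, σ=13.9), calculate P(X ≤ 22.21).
0.904914

We have X ~ Normal(μ=4, σ=13.9).

The CDF gives us P(X ≤ k).

Using the CDF:
P(X ≤ 22.21) = 0.904914

This means there's approximately a 90.5% chance that X is at most 22.21.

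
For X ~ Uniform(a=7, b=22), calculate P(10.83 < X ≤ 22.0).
0.744667

We have X ~ Uniform(a=7, b=22).

To find P(10.83 < X ≤ 22.0), we use:
P(10.83 < X ≤ 22.0) = P(X ≤ 22.0) - P(X ≤ 10.83)
                 = F(22.0) - F(10.83)
                 = 1.000000 - 0.255333
                 = 0.744667

So there's approximately a 74.5% chance that X falls in this range.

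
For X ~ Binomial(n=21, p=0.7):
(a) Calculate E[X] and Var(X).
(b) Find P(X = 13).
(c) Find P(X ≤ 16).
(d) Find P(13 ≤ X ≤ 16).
(a) E[X] = 14.7000, Var(X) = 4.4100
(b) P(X = 13) = 0.129356
(c) P(X ≤ 16) = 0.801619
(d) P(13 ≤ X ≤ 16) = 0.653968

We have X ~ Binomial(n=21, p=0.7).

(a) Moments:
E[X] = 14.7000
Var(X) = 4.4100
σ = √Var(X) = 2.1000

(b) Point probability using PMF:
P(X = 13) = 0.129356

(c) Cumulative probability using CDF:
P(X ≤ 16) = F(16) = 0.801619

(d) Range probability:
P(13 ≤ X ≤ 16) = P(X ≤ 16) - P(X ≤ 12)
                   = F(16) - F(12)
                   = 0.801619 - 0.147650
                   = 0.653968

This means approximately 65.4% of outcomes fall in the interval [13, 16].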